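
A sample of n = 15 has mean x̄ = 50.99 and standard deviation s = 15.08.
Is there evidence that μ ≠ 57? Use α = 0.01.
One-sample t-test:
H₀: μ = 57
H₁: μ ≠ 57
df = n - 1 = 14
t = (x̄ - μ₀) / (s/√n) = (50.99 - 57) / (15.08/√15) = -1.544
p-value = 0.1450

Since p-value > α = 0.01, we fail to reject H₀.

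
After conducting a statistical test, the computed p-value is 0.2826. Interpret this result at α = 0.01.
Since p = 0.2826 > α = 0.01, fail to reject H₀.
There is insufficient evidence to reject the null hypothesis; the result is not statistically significant at the 0.01 level.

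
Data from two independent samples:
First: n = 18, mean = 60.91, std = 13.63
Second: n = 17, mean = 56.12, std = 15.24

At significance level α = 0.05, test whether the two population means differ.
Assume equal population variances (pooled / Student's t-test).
Student's two-sample t-test (equal variances):
H₀: μ₁ = μ₂
H₁: μ₁ ≠ μ₂
df = n₁ + n₂ - 2 = 33
Pooled variance s_p² = [(n₁-1)s₁² + (n₂-1)s₂²] / (n₁ + n₂ - 2) = [(17)(13.63²) + (16)(15.24²)] / 33 = 208.3130
SE = √(s_p²(1/n₁ + 1/n₂)) = √(208.3130 × (1/18 + 1/17)) = 4.8813
t = (x̄₁ - x̄₂) / SE = (60.91 - 56.12) / 4.8813 = 4.79 / 4.8813 = 0.981
p-value = 0.3336

Since p-value > α = 0.05, we fail to reject H₀.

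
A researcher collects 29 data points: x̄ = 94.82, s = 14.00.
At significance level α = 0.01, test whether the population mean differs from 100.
One-sample t-test:
H₀: μ = 100
H₁: μ ≠ 100
df = n - 1 = 28
t = (x̄ - μ₀) / (s/√n) = (94.82 - 100) / (14.00/√29) = -1.993
p-value = 0.0561

Since p-value > α = 0.01, we fail to reject H₀.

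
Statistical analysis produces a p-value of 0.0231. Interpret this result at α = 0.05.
Since p = 0.0231 < α = 0.05, reject H₀.
There is sufficient evidence to reject the null hypothesis; the result is statistically significant at the 0.05 level.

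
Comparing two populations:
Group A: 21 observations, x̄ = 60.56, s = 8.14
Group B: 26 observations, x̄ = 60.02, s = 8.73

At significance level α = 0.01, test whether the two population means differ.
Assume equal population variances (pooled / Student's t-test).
Student's two-sample t-test (equal variances):
H₀: μ₁ = μ₂
H₁: μ₁ ≠ μ₂
df = n₁ + n₂ - 2 = 45
Pooled variance s_p² = [(n₁-1)s₁² + (n₂-1)s₂²] / (n₁ + n₂ - 2) = [(20)(8.14²) + (25)(8.73²)] / 45 = 71.7892
SE = √(s_p²(1/n₁ + 1/n₂)) = √(71.7892 × (1/21 + 1/26)) = 2.4859
t = (x̄₁ - x̄₂) / SE = (60.56 - 60.02) / 2.4859 = 0.54 / 2.4859 = 0.217
p-value = 0.8290

Since p-value > α = 0.01, we fail to reject H₀.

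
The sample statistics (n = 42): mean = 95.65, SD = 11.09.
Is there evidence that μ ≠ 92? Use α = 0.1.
One-sample t-test:
H₀: μ = 92
H₁: μ ≠ 92
df = n - 1 = 41
t = (x̄ - μ₀) / (s/√n) = (95.65 - 92) / (11.09/√42) = 2.133
p-value = 0.0390

Since p-value < α = 0.1, we reject H₀.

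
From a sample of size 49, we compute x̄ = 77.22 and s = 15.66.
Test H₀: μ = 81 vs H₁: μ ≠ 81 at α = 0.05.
One-sample t-test:
H₀: μ = 81
H₁: μ ≠ 81
df = n - 1 = 48
t = (x̄ - μ₀) / (s/√n) = (77.22 - 81) / (15.66/√49) = -1.690
p-value = 0.0976

Since p-value > α = 0.05, we fail to reject H₀.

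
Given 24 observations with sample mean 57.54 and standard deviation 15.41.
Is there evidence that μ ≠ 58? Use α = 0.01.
One-sample t-test:
H₀: μ = 58
H₁: μ ≠ 58
df = n - 1 = 23
t = (x̄ - μ₀) / (s/√n) = (57.54 - 58) / (15.41/√24) = -0.146
p-value = 0.8850

Since p-value > α = 0.01, we fail to reject H₀.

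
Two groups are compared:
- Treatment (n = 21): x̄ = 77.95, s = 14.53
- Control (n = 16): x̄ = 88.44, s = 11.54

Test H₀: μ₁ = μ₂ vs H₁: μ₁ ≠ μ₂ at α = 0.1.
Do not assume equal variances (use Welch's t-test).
Welch's two-sample t-test:
H₀: μ₁ = μ₂
H₁: μ₁ ≠ μ₂
s₁²/n₁ = 14.53²/21 = 10.0534,  s₂²/n₂ = 11.54²/16 = 8.3232
SE = √(s₁²/n₁ + s₂²/n₂) = √(10.0534 + 8.3232) = 4.2868
df (Welch-Satterthwaite) = (s₁²/n₁ + s₂²/n₂)² / [(s₁²/n₁)²/(n₁-1) + (s₂²/n₂)²/(n₂-1)] ≈ 34.92
t = (x̄₁ - x̄₂) / SE = (77.95 - 88.44) / 4.2868 = -10.49 / 4.2868 = -2.447
p-value = 0.0196

Since p-value < α = 0.1, we reject H₀.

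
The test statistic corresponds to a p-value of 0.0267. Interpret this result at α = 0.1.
Since p = 0.0267 < α = 0.1, reject H₀.
There is sufficient evidence to reject the null hypothesis; the result is statistically significant at the 0.1 level.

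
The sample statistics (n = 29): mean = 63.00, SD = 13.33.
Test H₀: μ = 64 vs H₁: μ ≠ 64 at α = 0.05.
One-sample t-test:
H₀: μ = 64
H₁: μ ≠ 64
df = n - 1 = 28
t = (x̄ - μ₀) / (s/√n) = (63.00 - 64) / (13.33/√29) = -0.404
p-value = 0.6893

Since p-value > α = 0.05, we fail to reject H₀.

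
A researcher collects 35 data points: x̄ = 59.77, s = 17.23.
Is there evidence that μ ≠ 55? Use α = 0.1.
One-sample t-test:
H₀: μ = 55
H₁: μ ≠ 55
df = n - 1 = 34
t = (x̄ - μ₀) / (s/√n) = (59.77 - 55) / (17.23/√35) = 1.638
p-value = 0.1107

Since p-value > α = 0.1, we fail to reject H₀.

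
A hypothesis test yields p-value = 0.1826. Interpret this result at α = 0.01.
Since p = 0.1826 > α = 0.01, fail to reject H₀.
There is insufficient evidence to reject the null hypothesis; the result is not statistically significant at the 0.01 level.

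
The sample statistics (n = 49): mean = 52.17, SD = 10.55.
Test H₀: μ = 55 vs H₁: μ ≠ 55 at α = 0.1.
One-sample t-test:
H₀: μ = 55
H₁: μ ≠ 55
df = n - 1 = 48
t = (x̄ - μ₀) / (s/√n) = (52.17 - 55) / (10.55/√49) = -1.878
p-value = 0.0665

Since p-value < α = 0.1, we reject H₀.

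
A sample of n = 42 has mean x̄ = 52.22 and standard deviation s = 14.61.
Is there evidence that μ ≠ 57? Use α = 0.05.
One-sample t-test:
H₀: μ = 57
H₁: μ ≠ 57
df = n - 1 = 41
t = (x̄ - μ₀) / (s/√n) = (52.22 - 57) / (14.61/√42) = -2.120
p-value = 0.0401

Since p-value < α = 0.05, we reject H₀.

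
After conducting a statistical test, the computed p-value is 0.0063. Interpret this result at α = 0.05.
Since p = 0.0063 < α = 0.05, reject H₀.
There is sufficient evidence to reject the null hypothesis; the result is statistically significant at the 0.05 level.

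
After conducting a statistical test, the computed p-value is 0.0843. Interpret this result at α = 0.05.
Since p = 0.0843 > α = 0.05, fail to reject H₀.
There is insufficient evidence to reject the null hypothesis; the result is not statistically significant at the 0.05 level.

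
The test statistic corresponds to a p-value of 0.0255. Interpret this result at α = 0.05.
Since p = 0.0255 < α = 0.05, reject H₀.
There is sufficient evidence to reject the null hypothesis; the result is statistically significant at the 0.05 level.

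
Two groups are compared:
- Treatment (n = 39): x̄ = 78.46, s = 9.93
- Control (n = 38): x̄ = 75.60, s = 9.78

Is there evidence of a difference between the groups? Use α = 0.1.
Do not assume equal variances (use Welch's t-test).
Welch's two-sample t-test:
H₀: μ₁ = μ₂
H₁: μ₁ ≠ μ₂
s₁²/n₁ = 9.93²/39 = 2.5283,  s₂²/n₂ = 9.78²/38 = 2.5171
SE = √(s₁²/n₁ + s₂²/n₂) = √(2.5283 + 2.5171) = 2.2462
df (Welch-Satterthwaite) = (s₁²/n₁ + s₂²/n₂)² / [(s₁²/n₁)²/(n₁-1) + (s₂²/n₂)²/(n₂-1)] ≈ 74.99
t = (x̄₁ - x̄₂) / SE = (78.46 - 75.60) / 2.2462 = 2.86 / 2.2462 = 1.273
p-value = 0.2069

Since p-value > α = 0.1, we fail to reject H₀.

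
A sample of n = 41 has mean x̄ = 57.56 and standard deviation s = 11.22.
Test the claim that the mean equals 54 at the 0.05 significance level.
One-sample t-test:
H₀: μ = 54
H₁: μ ≠ 54
df = n - 1 = 40
t = (x̄ - μ₀) / (s/√n) = (57.56 - 54) / (11.22/√41) = 2.032
p-value = 0.0489

Since p-value < α = 0.05, we reject H₀.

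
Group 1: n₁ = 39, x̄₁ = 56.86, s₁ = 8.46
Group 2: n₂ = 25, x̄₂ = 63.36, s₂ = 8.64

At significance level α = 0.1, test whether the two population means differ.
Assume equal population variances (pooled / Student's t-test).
Student's two-sample t-test (equal variances):
H₀: μ₁ = μ₂
H₁: μ₁ ≠ μ₂
df = n₁ + n₂ - 2 = 62
Pooled variance s_p² = [(n₁-1)s₁² + (n₂-1)s₂²] / (n₁ + n₂ - 2) = [(38)(8.46²) + (24)(8.64²)] / 62 = 72.7631
SE = √(s_p²(1/n₁ + 1/n₂)) = √(72.7631 × (1/39 + 1/25)) = 2.1855
t = (x̄₁ - x̄₂) / SE = (56.86 - 63.36) / 2.1855 = -6.50 / 2.1855 = -2.974
p-value = 0.0042

Since p-value < α = 0.1, we reject H₀.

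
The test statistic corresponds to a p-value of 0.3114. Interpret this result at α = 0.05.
Since p = 0.3114 > α = 0.05, fail to reject H₀.
There is insufficient evidence to reject the null hypothesis; the result is not statistically significant at the 0.05 level.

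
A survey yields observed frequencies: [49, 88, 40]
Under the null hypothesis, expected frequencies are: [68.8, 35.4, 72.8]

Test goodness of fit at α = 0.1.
Chi-square goodness of fit test:
H₀: observed counts match expected distribution
H₁: observed counts differ from expected distribution
df = k - 1 = 2
χ² = Σ(O - E)²/E
   = (49 - 68.8)²/68.8 + (88 - 35.4)²/35.4 + (40 - 72.8)²/72.8
   = 5.698 + 78.157 + 14.778
   = 98.63
p-value < 0.0001

Since p-value < α = 0.1, we reject H₀.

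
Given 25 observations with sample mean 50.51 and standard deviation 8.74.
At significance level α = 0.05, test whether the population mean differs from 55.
One-sample t-test:
H₀: μ = 55
H₁: μ ≠ 55
df = n - 1 = 24
t = (x̄ - μ₀) / (s/√n) = (50.51 - 55) / (8.74/√25) = -2.569
p-value = 0.0169

Since p-value < α = 0.05, we reject H₀.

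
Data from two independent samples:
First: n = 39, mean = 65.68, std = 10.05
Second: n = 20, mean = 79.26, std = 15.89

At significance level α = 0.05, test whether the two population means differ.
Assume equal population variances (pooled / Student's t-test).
Student's two-sample t-test (equal variances):
H₀: μ₁ = μ₂
H₁: μ₁ ≠ μ₂
df = n₁ + n₂ - 2 = 57
Pooled variance s_p² = [(n₁-1)s₁² + (n₂-1)s₂²] / (n₁ + n₂ - 2) = [(38)(10.05²) + (19)(15.89²)] / 57 = 151.4990
SE = √(s_p²(1/n₁ + 1/n₂)) = √(151.4990 × (1/39 + 1/20)) = 3.3852
t = (x̄₁ - x̄₂) / SE = (65.68 - 79.26) / 3.3852 = -13.58 / 3.3852 = -4.012
p-value = 0.0002

Since p-value < α = 0.05, we reject H₀.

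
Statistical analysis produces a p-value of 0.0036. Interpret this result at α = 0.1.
Since p = 0.0036 < α = 0.1, reject H₀.
There is sufficient evidence to reject the null hypothesis; the result is statistically significant at the 0.1 level.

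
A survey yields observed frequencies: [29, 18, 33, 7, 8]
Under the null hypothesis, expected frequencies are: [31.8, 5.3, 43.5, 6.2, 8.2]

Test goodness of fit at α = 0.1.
Chi-square goodness of fit test:
H₀: observed counts match expected distribution
H₁: observed counts differ from expected distribution
df = k - 1 = 4
χ² = Σ(O - E)²/E
   = (29 - 31.8)²/31.8 + (18 - 5.3)²/5.3 + (33 - 43.5)²/43.5 + (7 - 6.2)²/6.2 + (8 - 8.2)²/8.2
   = 0.247 + 30.432 + 2.534 + 0.103 + 0.005
   = 33.32
p-value < 0.0001

Since p-value < α = 0.1, we reject H₀.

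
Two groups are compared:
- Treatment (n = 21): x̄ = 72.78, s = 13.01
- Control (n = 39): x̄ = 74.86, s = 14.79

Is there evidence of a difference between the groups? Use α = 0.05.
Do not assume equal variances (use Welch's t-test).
Welch's two-sample t-test:
H₀: μ₁ = μ₂
H₁: μ₁ ≠ μ₂
s₁²/n₁ = 13.01²/21 = 8.0600,  s₂²/n₂ = 14.79²/39 = 5.6088
SE = √(s₁²/n₁ + s₂²/n₂) = √(8.0600 + 5.6088) = 3.6971
df (Welch-Satterthwaite) = (s₁²/n₁ + s₂²/n₂)² / [(s₁²/n₁)²/(n₁-1) + (s₂²/n₂)²/(n₂-1)] ≈ 45.84
t = (x̄₁ - x̄₂) / SE = (72.78 - 74.86) / 3.6971 = -2.08 / 3.6971 = -0.563
p-value = 0.5765

Since p-value > α = 0.05, we fail to reject H₀.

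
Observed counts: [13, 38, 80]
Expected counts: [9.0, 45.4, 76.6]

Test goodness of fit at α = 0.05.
Chi-square goodness of fit test:
H₀: observed counts match expected distribution
H₁: observed counts differ from expected distribution
df = k - 1 = 2
χ² = Σ(O - E)²/E
   = (13 - 9.0)²/9.0 + (38 - 45.4)²/45.4 + (80 - 76.6)²/76.6
   = 1.778 + 1.206 + 0.151
   = 3.13
p-value = 0.2086

Since p-value > α = 0.05, we fail to reject H₀.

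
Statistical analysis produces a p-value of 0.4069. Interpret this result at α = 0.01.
Since p = 0.4069 > α = 0.01, fail to reject H₀.
There is insufficient evidence to reject the null hypothesis; the result is not statistically significant at the 0.01 level.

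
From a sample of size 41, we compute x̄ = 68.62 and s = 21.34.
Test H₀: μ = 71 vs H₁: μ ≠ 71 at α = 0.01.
One-sample t-test:
H₀: μ = 71
H₁: μ ≠ 71
df = n - 1 = 40
t = (x̄ - μ₀) / (s/√n) = (68.62 - 71) / (21.34/√41) = -0.714
p-value = 0.4793

Since p-value > α = 0.01, we fail to reject H₀.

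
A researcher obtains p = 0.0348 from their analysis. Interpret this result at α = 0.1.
Since p = 0.0348 < α = 0.1, reject H₀.
There is sufficient evidence to reject the null hypothesis; the result is statistically significant at the 0.1 level.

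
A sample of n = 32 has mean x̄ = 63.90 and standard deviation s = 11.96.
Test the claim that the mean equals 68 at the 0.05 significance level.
One-sample t-test:
H₀: μ = 68
H₁: μ ≠ 68
df = n - 1 = 31
t = (x̄ - μ₀) / (s/√n) = (63.90 - 68) / (11.96/√32) = -1.939
p-value = 0.0616

Since p-value > α = 0.05, we fail to reject H₀.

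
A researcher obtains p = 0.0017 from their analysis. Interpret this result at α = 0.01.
Since p = 0.0017 < α = 0.01, reject H₀.
There is sufficient evidence to reject the null hypothesis; the result is statistically significant at the 0.01 level.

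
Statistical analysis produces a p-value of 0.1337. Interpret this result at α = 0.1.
Since p = 0.1337 > α = 0.1, fail to reject H₀.
There is insufficient evidence to reject the null hypothesis; the result is not statistically significant at the 0.1 level.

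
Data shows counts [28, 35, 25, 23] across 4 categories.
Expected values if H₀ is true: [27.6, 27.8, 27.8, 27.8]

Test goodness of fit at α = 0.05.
Chi-square goodness of fit test:
H₀: observed counts match expected distribution
H₁: observed counts differ from expected distribution
df = k - 1 = 3
χ² = Σ(O - E)²/E
   = (28 - 27.6)²/27.6 + (35 - 27.8)²/27.8 + (25 - 27.8)²/27.8 + (23 - 27.8)²/27.8
   = 0.006 + 1.865 + 0.282 + 0.829
   = 2.98
p-value = 0.3945

Since p-value > α = 0.05, we fail to reject H₀.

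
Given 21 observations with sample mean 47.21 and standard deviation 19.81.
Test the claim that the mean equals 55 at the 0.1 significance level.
One-sample t-test:
H₀: μ = 55
H₁: μ ≠ 55
df = n - 1 = 20
t = (x̄ - μ₀) / (s/√n) = (47.21 - 55) / (19.81/√21) = -1.802
p-value = 0.0866

Since p-value < α = 0.1, we reject H₀.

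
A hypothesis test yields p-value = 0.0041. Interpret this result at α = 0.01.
Since p = 0.0041 < α = 0.01, reject H₀.
There is sufficient evidence to reject the null hypothesis; the result is statistically significant at the 0.01 level.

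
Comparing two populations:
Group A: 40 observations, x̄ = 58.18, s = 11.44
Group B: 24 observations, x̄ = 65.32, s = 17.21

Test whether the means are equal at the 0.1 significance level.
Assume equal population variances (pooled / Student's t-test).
Student's two-sample t-test (equal variances):
H₀: μ₁ = μ₂
H₁: μ₁ ≠ μ₂
df = n₁ + n₂ - 2 = 62
Pooled variance s_p² = [(n₁-1)s₁² + (n₂-1)s₂²] / (n₁ + n₂ - 2) = [(39)(11.44²) + (23)(17.21²)] / 62 = 192.1985
SE = √(s_p²(1/n₁ + 1/n₂)) = √(192.1985 × (1/40 + 1/24)) = 3.5796
t = (x̄₁ - x̄₂) / SE = (58.18 - 65.32) / 3.5796 = -7.14 / 3.5796 = -1.995
p-value = 0.0505

Since p-value < α = 0.1, we reject H₀.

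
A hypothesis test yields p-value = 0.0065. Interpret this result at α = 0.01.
Since p = 0.0065 < α = 0.01, reject H₀.
There is sufficient evidence to reject the null hypothesis; the result is statistically significant at the 0.01 level.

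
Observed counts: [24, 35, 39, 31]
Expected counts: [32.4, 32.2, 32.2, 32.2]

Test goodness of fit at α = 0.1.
Chi-square goodness of fit test:
H₀: observed counts match expected distribution
H₁: observed counts differ from expected distribution
df = k - 1 = 3
χ² = Σ(O - E)²/E
   = (24 - 32.4)²/32.4 + (35 - 32.2)²/32.2 + (39 - 32.2)²/32.2 + (31 - 32.2)²/32.2
   = 2.178 + 0.243 + 1.436 + 0.045
   = 3.90
p-value = 0.2722

Since p-value > α = 0.1, we fail to reject H₀.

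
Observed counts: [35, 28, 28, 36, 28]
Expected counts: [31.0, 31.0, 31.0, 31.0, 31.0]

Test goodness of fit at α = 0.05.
Chi-square goodness of fit test:
H₀: observed counts match expected distribution
H₁: observed counts differ from expected distribution
df = k - 1 = 4
χ² = Σ(O - E)²/E
   = (35 - 31.0)²/31.0 + (28 - 31.0)²/31.0 + (28 - 31.0)²/31.0 + (36 - 31.0)²/31.0 + (28 - 31.0)²/31.0
   = 0.516 + 0.290 + 0.290 + 0.806 + 0.290
   = 2.19
p-value = 0.7002

Since p-value > α = 0.05, we fail to reject H₀.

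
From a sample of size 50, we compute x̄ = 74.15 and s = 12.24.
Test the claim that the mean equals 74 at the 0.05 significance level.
One-sample t-test:
H₀: μ = 74
H₁: μ ≠ 74
df = n - 1 = 49
t = (x̄ - μ₀) / (s/√n) = (74.15 - 74) / (12.24/√50) = 0.087
p-value = 0.9313

Since p-value > α = 0.05, we fail to reject H₀.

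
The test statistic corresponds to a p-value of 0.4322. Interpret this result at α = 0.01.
Since p = 0.4322 > α = 0.01, fail to reject H₀.
There is insufficient evidence to reject the null hypothesis; the result is not statistically significant at the 0.01 level.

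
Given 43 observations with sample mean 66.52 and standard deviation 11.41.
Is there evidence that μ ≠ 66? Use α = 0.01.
One-sample t-test:
H₀: μ = 66
H₁: μ ≠ 66
df = n - 1 = 42
t = (x̄ - μ₀) / (s/√n) = (66.52 - 66) / (11.41/√43) = 0.299
p-value = 0.7665

Since p-value > α = 0.01, we fail to reject H₀.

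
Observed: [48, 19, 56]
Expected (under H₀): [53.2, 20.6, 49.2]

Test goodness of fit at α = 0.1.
Chi-square goodness of fit test:
H₀: observed counts match expected distribution
H₁: observed counts differ from expected distribution
df = k - 1 = 2
χ² = Σ(O - E)²/E
   = (48 - 53.2)²/53.2 + (19 - 20.6)²/20.6 + (56 - 49.2)²/49.2
   = 0.508 + 0.124 + 0.940
   = 1.57
p-value = 0.4556

Since p-value > α = 0.1, we fail to reject H₀.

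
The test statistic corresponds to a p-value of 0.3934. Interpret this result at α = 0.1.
Since p = 0.3934 > α = 0.1, fail to reject H₀.
There is insufficient evidence to reject the null hypothesis; the result is not statistically significant at the 0.1 level.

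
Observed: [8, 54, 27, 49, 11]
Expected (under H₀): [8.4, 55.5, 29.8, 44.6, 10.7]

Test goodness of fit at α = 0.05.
Chi-square goodness of fit test:
H₀: observed counts match expected distribution
H₁: observed counts differ from expected distribution
df = k - 1 = 4
χ² = Σ(O - E)²/E
   = (8 - 8.4)²/8.4 + (54 - 55.5)²/55.5 + (27 - 29.8)²/29.8 + (49 - 44.6)²/44.6 + (11 - 10.7)²/10.7
   = 0.019 + 0.041 + 0.263 + 0.434 + 0.008
   = 0.77
p-value = 0.9431

Since p-value > α = 0.05, we fail to reject H₀.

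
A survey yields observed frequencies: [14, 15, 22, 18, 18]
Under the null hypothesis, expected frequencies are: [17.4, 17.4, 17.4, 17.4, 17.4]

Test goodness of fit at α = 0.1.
Chi-square goodness of fit test:
H₀: observed counts match expected distribution
H₁: observed counts differ from expected distribution
df = k - 1 = 4
χ² = Σ(O - E)²/E
   = (14 - 17.4)²/17.4 + (15 - 17.4)²/17.4 + (22 - 17.4)²/17.4 + (18 - 17.4)²/17.4 + (18 - 17.4)²/17.4
   = 0.664 + 0.331 + 1.216 + 0.021 + 0.021
   = 2.25
p-value = 0.6894

Since p-value > α = 0.1, we fail to reject H₀.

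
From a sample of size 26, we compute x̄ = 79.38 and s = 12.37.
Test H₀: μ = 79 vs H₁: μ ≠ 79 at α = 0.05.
One-sample t-test:
H₀: μ = 79
H₁: μ ≠ 79
df = n - 1 = 25
t = (x̄ - μ₀) / (s/√n) = (79.38 - 79) / (12.37/√26) = 0.157
p-value = 0.8768

Since p-value > α = 0.05, we fail to reject H₀.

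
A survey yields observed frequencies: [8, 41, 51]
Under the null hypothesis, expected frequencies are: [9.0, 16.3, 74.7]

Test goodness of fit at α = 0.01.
Chi-square goodness of fit test:
H₀: observed counts match expected distribution
H₁: observed counts differ from expected distribution
df = k - 1 = 2
χ² = Σ(O - E)²/E
   = (8 - 9.0)²/9.0 + (41 - 16.3)²/16.3 + (51 - 74.7)²/74.7
   = 0.111 + 37.429 + 7.519
   = 45.06
p-value < 0.0001

Since p-value < α = 0.01, we reject H₀.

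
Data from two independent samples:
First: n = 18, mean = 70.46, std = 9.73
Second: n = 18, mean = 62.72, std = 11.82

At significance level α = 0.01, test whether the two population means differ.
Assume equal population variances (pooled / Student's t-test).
Student's two-sample t-test (equal variances):
H₀: μ₁ = μ₂
H₁: μ₁ ≠ μ₂
df = n₁ + n₂ - 2 = 34
Pooled variance s_p² = [(n₁-1)s₁² + (n₂-1)s₂²] / (n₁ + n₂ - 2) = [(17)(9.73²) + (17)(11.82²)] / 34 = 117.1927
SE = √(s_p²(1/n₁ + 1/n₂)) = √(117.1927 × (1/18 + 1/18)) = 3.6085
t = (x̄₁ - x̄₂) / SE = (70.46 - 62.72) / 3.6085 = 7.74 / 3.6085 = 2.145
p-value = 0.0392

Since p-value > α = 0.01, we fail to reject H₀.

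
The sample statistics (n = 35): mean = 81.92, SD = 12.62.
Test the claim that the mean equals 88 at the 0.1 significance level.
One-sample t-test:
H₀: μ = 88
H₁: μ ≠ 88
df = n - 1 = 34
t = (x̄ - μ₀) / (s/√n) = (81.92 - 88) / (12.62/√35) = -2.850
p-value = 0.0074

Since p-value < α = 0.1, we reject H₀.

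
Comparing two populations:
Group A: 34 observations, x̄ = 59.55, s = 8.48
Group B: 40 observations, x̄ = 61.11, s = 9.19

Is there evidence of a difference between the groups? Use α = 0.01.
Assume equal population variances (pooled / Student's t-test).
Student's two-sample t-test (equal variances):
H₀: μ₁ = μ₂
H₁: μ₁ ≠ μ₂
df = n₁ + n₂ - 2 = 72
Pooled variance s_p² = [(n₁-1)s₁² + (n₂-1)s₂²] / (n₁ + n₂ - 2) = [(33)(8.48²) + (39)(9.19²)] / 72 = 78.7060
SE = √(s_p²(1/n₁ + 1/n₂)) = √(78.7060 × (1/34 + 1/40)) = 2.0694
t = (x̄₁ - x̄₂) / SE = (59.55 - 61.11) / 2.0694 = -1.56 / 2.0694 = -0.754
p-value = 0.4534

Since p-value > α = 0.01, we fail to reject H₀.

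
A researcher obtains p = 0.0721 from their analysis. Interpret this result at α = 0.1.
Since p = 0.0721 < α = 0.1, reject H₀.
There is sufficient evidence to reject the null hypothesis; the result is statistically significant at the 0.1 level.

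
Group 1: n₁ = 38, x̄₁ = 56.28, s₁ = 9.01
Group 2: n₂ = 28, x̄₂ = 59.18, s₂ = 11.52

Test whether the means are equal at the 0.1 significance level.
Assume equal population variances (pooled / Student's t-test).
Student's two-sample t-test (equal variances):
H₀: μ₁ = μ₂
H₁: μ₁ ≠ μ₂
df = n₁ + n₂ - 2 = 64
Pooled variance s_p² = [(n₁-1)s₁² + (n₂-1)s₂²] / (n₁ + n₂ - 2) = [(37)(9.01²) + (27)(11.52²)] / 64 = 102.9194
SE = √(s_p²(1/n₁ + 1/n₂)) = √(102.9194 × (1/38 + 1/28)) = 2.5267
t = (x̄₁ - x̄₂) / SE = (56.28 - 59.18) / 2.5267 = -2.90 / 2.5267 = -1.148
p-value = 0.2553

Since p-value > α = 0.1, we fail to reject H₀.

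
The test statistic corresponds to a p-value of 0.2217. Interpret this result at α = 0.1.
Since p = 0.2217 > α = 0.1, fail to reject H₀.
There is insufficient evidence to reject the null hypothesis; the result is not statistically significant at the 0.1 level.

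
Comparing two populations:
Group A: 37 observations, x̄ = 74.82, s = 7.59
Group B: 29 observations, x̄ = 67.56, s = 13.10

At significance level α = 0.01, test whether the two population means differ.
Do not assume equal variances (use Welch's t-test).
Welch's two-sample t-test:
H₀: μ₁ = μ₂
H₁: μ₁ ≠ μ₂
s₁²/n₁ = 7.59²/37 = 1.5570,  s₂²/n₂ = 13.10²/29 = 5.9176
SE = √(s₁²/n₁ + s₂²/n₂) = √(1.5570 + 5.9176) = 2.7340
df (Welch-Satterthwaite) = (s₁²/n₁ + s₂²/n₂)² / [(s₁²/n₁)²/(n₁-1) + (s₂²/n₂)²/(n₂-1)] ≈ 42.39
t = (x̄₁ - x̄₂) / SE = (74.82 - 67.56) / 2.7340 = 7.26 / 2.7340 = 2.655
p-value = 0.0111

Since p-value > α = 0.01, we fail to reject H₀.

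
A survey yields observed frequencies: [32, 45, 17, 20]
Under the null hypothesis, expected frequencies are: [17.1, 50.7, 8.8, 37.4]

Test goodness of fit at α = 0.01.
Chi-square goodness of fit test:
H₀: observed counts match expected distribution
H₁: observed counts differ from expected distribution
df = k - 1 = 3
χ² = Σ(O - E)²/E
   = (32 - 17.1)²/17.1 + (45 - 50.7)²/50.7 + (17 - 8.8)²/8.8 + (20 - 37.4)²/37.4
   = 12.983 + 0.641 + 7.641 + 8.095
   = 29.36
p-value < 0.0001

Since p-value < α = 0.01, we reject H₀.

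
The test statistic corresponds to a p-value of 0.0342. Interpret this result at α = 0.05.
Since p = 0.0342 < α = 0.05, reject H₀.
There is sufficient evidence to reject the null hypothesis; the result is statistically significant at the 0.05 level.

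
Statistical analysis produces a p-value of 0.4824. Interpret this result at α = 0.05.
Since p = 0.4824 > α = 0.05, fail to reject H₀.
There is insufficient evidence to reject the null hypothesis; the result is not statistically significant at the 0.05 level.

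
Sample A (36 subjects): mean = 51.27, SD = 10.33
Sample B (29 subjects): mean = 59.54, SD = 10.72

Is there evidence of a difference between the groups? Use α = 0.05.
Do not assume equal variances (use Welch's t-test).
Welch's two-sample t-test:
H₀: μ₁ = μ₂
H₁: μ₁ ≠ μ₂
s₁²/n₁ = 10.33²/36 = 2.9641,  s₂²/n₂ = 10.72²/29 = 3.9627
SE = √(s₁²/n₁ + s₂²/n₂) = √(2.9641 + 3.9627) = 2.6319
df (Welch-Satterthwaite) = (s₁²/n₁ + s₂²/n₂)² / [(s₁²/n₁)²/(n₁-1) + (s₂²/n₂)²/(n₂-1)] ≈ 59.10
t = (x̄₁ - x̄₂) / SE = (51.27 - 59.54) / 2.6319 = -8.27 / 2.6319 = -3.142
p-value = 0.0026

Since p-value < α = 0.05, we reject H₀.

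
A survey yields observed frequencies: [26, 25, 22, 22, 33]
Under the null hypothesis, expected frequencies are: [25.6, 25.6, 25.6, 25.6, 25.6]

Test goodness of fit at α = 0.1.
Chi-square goodness of fit test:
H₀: observed counts match expected distribution
H₁: observed counts differ from expected distribution
df = k - 1 = 4
χ² = Σ(O - E)²/E
   = (26 - 25.6)²/25.6 + (25 - 25.6)²/25.6 + (22 - 25.6)²/25.6 + (22 - 25.6)²/25.6 + (33 - 25.6)²/25.6
   = 0.006 + 0.014 + 0.506 + 0.506 + 2.139
   = 3.17
p-value = 0.5295

Since p-value > α = 0.1, we fail to reject H₀.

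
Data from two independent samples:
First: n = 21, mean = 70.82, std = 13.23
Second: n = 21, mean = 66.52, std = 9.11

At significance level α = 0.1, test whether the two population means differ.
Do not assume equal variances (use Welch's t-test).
Welch's two-sample t-test:
H₀: μ₁ = μ₂
H₁: μ₁ ≠ μ₂
s₁²/n₁ = 13.23²/21 = 8.3349,  s₂²/n₂ = 9.11²/21 = 3.9520
SE = √(s₁²/n₁ + s₂²/n₂) = √(8.3349 + 3.9520) = 3.5053
df (Welch-Satterthwaite) = (s₁²/n₁ + s₂²/n₂)² / [(s₁²/n₁)²/(n₁-1) + (s₂²/n₂)²/(n₂-1)] ≈ 35.48
t = (x̄₁ - x̄₂) / SE = (70.82 - 66.52) / 3.5053 = 4.30 / 3.5053 = 1.227
p-value = 0.2280

Since p-value > α = 0.1, we fail to reject H₀.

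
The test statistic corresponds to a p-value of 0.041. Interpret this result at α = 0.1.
Since p = 0.041 < α = 0.1, reject H₀.
There is sufficient evidence to reject the null hypothesis; the result is statistically significant at the 0.1 level.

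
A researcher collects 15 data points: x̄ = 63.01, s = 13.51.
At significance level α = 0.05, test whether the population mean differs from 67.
One-sample t-test:
H₀: μ = 67
H₁: μ ≠ 67
df = n - 1 = 14
t = (x̄ - μ₀) / (s/√n) = (63.01 - 67) / (13.51/√15) = -1.144
p-value = 0.2719

Since p-value > α = 0.05, we fail to reject H₀.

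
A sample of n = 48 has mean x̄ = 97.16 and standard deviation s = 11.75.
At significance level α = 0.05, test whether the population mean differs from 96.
One-sample t-test:
H₀: μ = 96
H₁: μ ≠ 96
df = n - 1 = 47
t = (x̄ - μ₀) / (s/√n) = (97.16 - 96) / (11.75/√48) = 0.684
p-value = 0.4973

Since p-value > α = 0.05, we fail to reject H₀.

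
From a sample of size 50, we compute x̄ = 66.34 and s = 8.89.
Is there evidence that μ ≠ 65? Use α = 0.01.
One-sample t-test:
H₀: μ = 65
H₁: μ ≠ 65
df = n - 1 = 49
t = (x̄ - μ₀) / (s/√n) = (66.34 - 65) / (8.89/√50) = 1.066
p-value = 0.2917

Since p-value > α = 0.01, we fail to reject H₀.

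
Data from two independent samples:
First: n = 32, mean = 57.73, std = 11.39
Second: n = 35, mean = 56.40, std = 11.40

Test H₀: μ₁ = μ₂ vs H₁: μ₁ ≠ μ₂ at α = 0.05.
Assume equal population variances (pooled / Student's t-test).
Student's two-sample t-test (equal variances):
H₀: μ₁ = μ₂
H₁: μ₁ ≠ μ₂
df = n₁ + n₂ - 2 = 65
Pooled variance s_p² = [(n₁-1)s₁² + (n₂-1)s₂²] / (n₁ + n₂ - 2) = [(31)(11.39²) + (34)(11.40²)] / 65 = 129.8513
SE = √(s_p²(1/n₁ + 1/n₂)) = √(129.8513 × (1/32 + 1/35)) = 2.7871
t = (x̄₁ - x̄₂) / SE = (57.73 - 56.40) / 2.7871 = 1.33 / 2.7871 = 0.477
p-value = 0.6348

Since p-value > α = 0.05, we fail to reject H₀.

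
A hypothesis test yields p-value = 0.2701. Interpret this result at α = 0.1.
Since p = 0.2701 > α = 0.1, fail to reject H₀.
There is insufficient evidence to reject the null hypothesis; the result is not statistically significant at the 0.1 level.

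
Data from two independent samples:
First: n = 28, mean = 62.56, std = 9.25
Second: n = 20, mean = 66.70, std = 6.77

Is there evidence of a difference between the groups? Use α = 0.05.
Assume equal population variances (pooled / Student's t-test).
Student's two-sample t-test (equal variances):
H₀: μ₁ = μ₂
H₁: μ₁ ≠ μ₂
df = n₁ + n₂ - 2 = 46
Pooled variance s_p² = [(n₁-1)s₁² + (n₂-1)s₂²] / (n₁ + n₂ - 2) = [(27)(9.25²) + (19)(6.77²)] / 46 = 69.1524
SE = √(s_p²(1/n₁ + 1/n₂)) = √(69.1524 × (1/28 + 1/20)) = 2.4346
t = (x̄₁ - x̄₂) / SE = (62.56 - 66.70) / 2.4346 = -4.14 / 2.4346 = -1.700
p-value = 0.0958

Since p-value > α = 0.05, we fail to reject H₀.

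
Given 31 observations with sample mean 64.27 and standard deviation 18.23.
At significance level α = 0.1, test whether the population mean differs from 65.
One-sample t-test:
H₀: μ = 65
H₁: μ ≠ 65
df = n - 1 = 30
t = (x̄ - μ₀) / (s/√n) = (64.27 - 65) / (18.23/√31) = -0.223
p-value = 0.8251

Since p-value > α = 0.1, we fail to reject H₀.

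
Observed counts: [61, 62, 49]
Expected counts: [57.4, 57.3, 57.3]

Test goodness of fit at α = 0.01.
Chi-square goodness of fit test:
H₀: observed counts match expected distribution
H₁: observed counts differ from expected distribution
df = k - 1 = 2
χ² = Σ(O - E)²/E
   = (61 - 57.4)²/57.4 + (62 - 57.3)²/57.3 + (49 - 57.3)²/57.3
   = 0.226 + 0.386 + 1.202
   = 1.81
p-value = 0.4038

Since p-value > α = 0.01, we fail to reject H₀.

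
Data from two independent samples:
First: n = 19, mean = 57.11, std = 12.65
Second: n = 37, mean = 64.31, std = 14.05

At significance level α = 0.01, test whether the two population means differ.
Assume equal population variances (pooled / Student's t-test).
Student's two-sample t-test (equal variances):
H₀: μ₁ = μ₂
H₁: μ₁ ≠ μ₂
df = n₁ + n₂ - 2 = 54
Pooled variance s_p² = [(n₁-1)s₁² + (n₂-1)s₂²] / (n₁ + n₂ - 2) = [(18)(12.65²) + (36)(14.05²)] / 54 = 184.9425
SE = √(s_p²(1/n₁ + 1/n₂)) = √(184.9425 × (1/19 + 1/37)) = 3.8383
t = (x̄₁ - x̄₂) / SE = (57.11 - 64.31) / 3.8383 = -7.20 / 3.8383 = -1.876
p-value = 0.0661

Since p-value > α = 0.01, we fail to reject H₀.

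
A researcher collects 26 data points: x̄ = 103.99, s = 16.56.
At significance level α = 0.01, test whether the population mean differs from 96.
One-sample t-test:
H₀: μ = 96
H₁: μ ≠ 96
df = n - 1 = 25
t = (x̄ - μ₀) / (s/√n) = (103.99 - 96) / (16.56/√26) = 2.460
p-value = 0.0211

Since p-value > α = 0.01, we fail to reject H₀.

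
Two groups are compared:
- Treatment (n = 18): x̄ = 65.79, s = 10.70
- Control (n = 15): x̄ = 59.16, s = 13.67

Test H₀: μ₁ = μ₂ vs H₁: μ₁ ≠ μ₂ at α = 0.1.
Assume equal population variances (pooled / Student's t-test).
Student's two-sample t-test (equal variances):
H₀: μ₁ = μ₂
H₁: μ₁ ≠ μ₂
df = n₁ + n₂ - 2 = 31
Pooled variance s_p² = [(n₁-1)s₁² + (n₂-1)s₂²] / (n₁ + n₂ - 2) = [(17)(10.70²) + (14)(13.67²)] / 31 = 147.1772
SE = √(s_p²(1/n₁ + 1/n₂)) = √(147.1772 × (1/18 + 1/15)) = 4.2413
t = (x̄₁ - x̄₂) / SE = (65.79 - 59.16) / 4.2413 = 6.63 / 4.2413 = 1.563
p-value = 0.1282

Since p-value > α = 0.1, we fail to reject H₀.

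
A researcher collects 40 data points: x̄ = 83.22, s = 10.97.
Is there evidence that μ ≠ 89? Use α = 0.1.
One-sample t-test:
H₀: μ = 89
H₁: μ ≠ 89
df = n - 1 = 39
t = (x̄ - μ₀) / (s/√n) = (83.22 - 89) / (10.97/√40) = -3.332
p-value = 0.0019

Since p-value < α = 0.1, we reject H₀.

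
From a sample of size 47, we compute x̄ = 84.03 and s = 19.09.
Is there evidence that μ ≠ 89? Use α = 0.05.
One-sample t-test:
H₀: μ = 89
H₁: μ ≠ 89
df = n - 1 = 46
t = (x̄ - μ₀) / (s/√n) = (84.03 - 89) / (19.09/√47) = -1.785
p-value = 0.0809

Since p-value > α = 0.05, we fail to reject H₀.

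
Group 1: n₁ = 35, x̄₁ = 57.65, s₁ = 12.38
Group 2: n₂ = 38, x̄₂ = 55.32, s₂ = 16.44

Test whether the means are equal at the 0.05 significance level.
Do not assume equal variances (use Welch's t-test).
Welch's two-sample t-test:
H₀: μ₁ = μ₂
H₁: μ₁ ≠ μ₂
s₁²/n₁ = 12.38²/35 = 4.3790,  s₂²/n₂ = 16.44²/38 = 7.1125
SE = √(s₁²/n₁ + s₂²/n₂) = √(4.3790 + 7.1125) = 3.3899
df (Welch-Satterthwaite) = (s₁²/n₁ + s₂²/n₂)² / [(s₁²/n₁)²/(n₁-1) + (s₂²/n₂)²/(n₂-1)] ≈ 68.38
t = (x̄₁ - x̄₂) / SE = (57.65 - 55.32) / 3.3899 = 2.33 / 3.3899 = 0.687
p-value = 0.4942

Since p-value > α = 0.05, we fail to reject H₀.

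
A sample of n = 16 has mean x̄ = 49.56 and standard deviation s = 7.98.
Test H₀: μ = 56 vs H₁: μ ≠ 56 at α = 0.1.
One-sample t-test:
H₀: μ = 56
H₁: μ ≠ 56
df = n - 1 = 15
t = (x̄ - μ₀) / (s/√n) = (49.56 - 56) / (7.98/√16) = -3.228
p-value = 0.0056

Since p-value < α = 0.1, we reject H₀.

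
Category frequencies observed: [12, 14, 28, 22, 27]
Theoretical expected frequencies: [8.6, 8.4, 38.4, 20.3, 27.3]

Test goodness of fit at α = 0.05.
Chi-square goodness of fit test:
H₀: observed counts match expected distribution
H₁: observed counts differ from expected distribution
df = k - 1 = 4
χ² = Σ(O - E)²/E
   = (12 - 8.6)²/8.6 + (14 - 8.4)²/8.4 + (28 - 38.4)²/38.4 + (22 - 20.3)²/20.3 + (27 - 27.3)²/27.3
   = 1.344 + 3.733 + 2.817 + 0.142 + 0.003
   = 8.04
p-value = 0.0901

Since p-value > α = 0.05, we fail to reject H₀.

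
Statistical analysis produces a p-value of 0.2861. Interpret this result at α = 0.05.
Since p = 0.2861 > α = 0.05, fail to reject H₀.
There is insufficient evidence to reject the null hypothesis; the result is not statistically significant at the 0.05 level.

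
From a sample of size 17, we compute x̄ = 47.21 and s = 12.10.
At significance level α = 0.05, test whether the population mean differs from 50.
One-sample t-test:
H₀: μ = 50
H₁: μ ≠ 50
df = n - 1 = 16
t = (x̄ - μ₀) / (s/√n) = (47.21 - 50) / (12.10/√17) = -0.951
p-value = 0.3559

Since p-value > α = 0.05, we fail to reject H₀.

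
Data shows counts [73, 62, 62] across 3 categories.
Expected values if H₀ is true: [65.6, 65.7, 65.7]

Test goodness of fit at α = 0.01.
Chi-square goodness of fit test:
H₀: observed counts match expected distribution
H₁: observed counts differ from expected distribution
df = k - 1 = 2
χ² = Σ(O - E)²/E
   = (73 - 65.6)²/65.6 + (62 - 65.7)²/65.7 + (62 - 65.7)²/65.7
   = 0.835 + 0.208 + 0.208
   = 1.25
p-value = 0.5349

Since p-value > α = 0.01, we fail to reject H₀.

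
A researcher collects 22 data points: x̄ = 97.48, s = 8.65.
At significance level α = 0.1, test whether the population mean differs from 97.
One-sample t-test:
H₀: μ = 97
H₁: μ ≠ 97
df = n - 1 = 21
t = (x̄ - μ₀) / (s/√n) = (97.48 - 97) / (8.65/√22) = 0.260
p-value = 0.7972

Since p-value > α = 0.1, we fail to reject H₀.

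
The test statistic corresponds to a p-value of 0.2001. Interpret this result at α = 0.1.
Since p = 0.2001 > α = 0.1, fail to reject H₀.
There is insufficient evidence to reject the null hypothesis; the result is not statistically significant at the 0.1 level.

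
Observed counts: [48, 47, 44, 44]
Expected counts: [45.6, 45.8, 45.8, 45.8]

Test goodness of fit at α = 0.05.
Chi-square goodness of fit test:
H₀: observed counts match expected distribution
H₁: observed counts differ from expected distribution
df = k - 1 = 3
χ² = Σ(O - E)²/E
   = (48 - 45.6)²/45.6 + (47 - 45.8)²/45.8 + (44 - 45.8)²/45.8 + (44 - 45.8)²/45.8
   = 0.126 + 0.031 + 0.071 + 0.071
   = 0.30
p-value = 0.9602

Since p-value > α = 0.05, we fail to reject H₀.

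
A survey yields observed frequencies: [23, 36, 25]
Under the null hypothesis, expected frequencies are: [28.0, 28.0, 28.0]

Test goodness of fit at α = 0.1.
Chi-square goodness of fit test:
H₀: observed counts match expected distribution
H₁: observed counts differ from expected distribution
df = k - 1 = 2
χ² = Σ(O - E)²/E
   = (23 - 28.0)²/28.0 + (36 - 28.0)²/28.0 + (25 - 28.0)²/28.0
   = 0.893 + 2.286 + 0.321
   = 3.50
p-value = 0.1738

Since p-value > α = 0.1, we fail to reject H₀.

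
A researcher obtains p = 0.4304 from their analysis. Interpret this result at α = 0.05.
Since p = 0.4304 > α = 0.05, fail to reject H₀.
There is insufficient evidence to reject the null hypothesis; the result is not statistically significant at the 0.05 level.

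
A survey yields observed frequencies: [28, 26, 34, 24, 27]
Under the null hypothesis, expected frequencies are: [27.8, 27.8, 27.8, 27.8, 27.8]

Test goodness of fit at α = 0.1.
Chi-square goodness of fit test:
H₀: observed counts match expected distribution
H₁: observed counts differ from expected distribution
df = k - 1 = 4
χ² = Σ(O - E)²/E
   = (28 - 27.8)²/27.8 + (26 - 27.8)²/27.8 + (34 - 27.8)²/27.8 + (24 - 27.8)²/27.8 + (27 - 27.8)²/27.8
   = 0.001 + 0.117 + 1.383 + 0.519 + 0.023
   = 2.04
p-value = 0.7278

Since p-value > α = 0.1, we fail to reject H₀.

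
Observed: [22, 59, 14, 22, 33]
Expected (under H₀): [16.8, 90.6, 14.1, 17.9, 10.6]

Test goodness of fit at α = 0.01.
Chi-square goodness of fit test:
H₀: observed counts match expected distribution
H₁: observed counts differ from expected distribution
df = k - 1 = 4
χ² = Σ(O - E)²/E
   = (22 - 16.8)²/16.8 + (59 - 90.6)²/90.6 + (14 - 14.1)²/14.1 + (22 - 17.9)²/17.9 + (33 - 10.6)²/10.6
   = 1.610 + 11.022 + 0.001 + 0.939 + 47.336
   = 60.91
p-value < 0.0001

Since p-value < α = 0.01, we reject H₀.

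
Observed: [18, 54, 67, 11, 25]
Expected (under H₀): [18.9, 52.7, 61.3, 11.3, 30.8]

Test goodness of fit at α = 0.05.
Chi-square goodness of fit test:
H₀: observed counts match expected distribution
H₁: observed counts differ from expected distribution
df = k - 1 = 4
χ² = Σ(O - E)²/E
   = (18 - 18.9)²/18.9 + (54 - 52.7)²/52.7 + (67 - 61.3)²/61.3 + (11 - 11.3)²/11.3 + (25 - 30.8)²/30.8
   = 0.043 + 0.032 + 0.530 + 0.008 + 1.092
   = 1.71
p-value = 0.7898

Since p-value > α = 0.05, we fail to reject H₀.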